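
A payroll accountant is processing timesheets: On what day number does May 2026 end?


Month: May
Year: 2026
May is a 31-day month
Total: 31 days

31


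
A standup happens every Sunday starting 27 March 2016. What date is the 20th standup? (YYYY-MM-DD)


First occurrence: 2016-03-27 (occurrence 1)
Each occurrence is 7 days after the previous.
Occurrence 20 is 19 weeks after the first.
19 weeks = 133 days
2016-03-27 + 133 days = 2016-08-07

2016-08-07


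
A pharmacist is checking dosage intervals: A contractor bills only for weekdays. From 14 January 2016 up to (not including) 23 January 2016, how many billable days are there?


Start: 2016-01-14 (Thursday)
End (exclusive): 2016-01-23 (Saturday)
Total calendar days: 9
Full weeks: 9 // 7 = 1 -> 5 weekdays
Remaining 2 days starting on Thursday:
  Thu(w), Fri(w) -> 2 weekdays
Total business days: 5 + 2 = 7

7


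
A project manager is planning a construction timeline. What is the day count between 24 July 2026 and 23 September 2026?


Start date: 2026-07-24
End date: 2026-09-23
Jul 2026: +8 days
Aug 2026: +31 days
Sep 2026: +22 days
Total: 61 days

61


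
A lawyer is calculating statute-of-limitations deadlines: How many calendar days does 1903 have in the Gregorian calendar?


Year: 1903
Check leap year rules:
Divisible by 4? No
1903 is not a leap year
Days: 365

365


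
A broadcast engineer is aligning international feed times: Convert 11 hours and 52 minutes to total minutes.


Hours: 11
Extra minutes: 52
Minutes per hour: 60
Hours to minutes: 11 x 60 = 660
Total: 660 + 52 = 712

712


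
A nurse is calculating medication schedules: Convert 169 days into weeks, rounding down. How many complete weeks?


Total days: 169
Days per week: 7
Division: 169 / 7 = 24 remainder 1
Complete weeks: 24
Remaining days: 1

24


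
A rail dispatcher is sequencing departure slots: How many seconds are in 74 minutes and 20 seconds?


Minutes: 74
Extra seconds: 20
Seconds per minute: 60
Minutes to seconds: 74 x 60 = 4440
Total: 4440 + 20 = 4460

4460


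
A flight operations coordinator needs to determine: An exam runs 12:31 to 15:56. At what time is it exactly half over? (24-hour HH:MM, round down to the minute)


Start time: 12:31 = 751 minutes from midnight
End time: 15:56 = 956 minutes from midnight
Sum: 751 + 956 = 1707
Midpoint: 1707 / 2 = 853 minutes
Convert: 853 / 60 = 14 hours, 13 minutes
Result: 14:13

14:13


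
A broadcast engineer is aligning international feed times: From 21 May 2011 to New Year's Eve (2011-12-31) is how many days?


Start: May 21, 2011
End: December 31, 2011
Days left in May: 10
June: 30
July: 31
August: 31
September: 30
... plus remaining months
Sum of remaining months: 214
Total: 10 + 214 = 224

224


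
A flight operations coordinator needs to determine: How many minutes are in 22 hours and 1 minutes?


Hours: 22
Minutes: 1
Convert hours to minutes: 22 x 60 = 1320
Add remaining minutes: 1320 + 1 = 1321

1321


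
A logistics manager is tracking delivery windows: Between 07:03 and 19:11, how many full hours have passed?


Start: 07:03
End: 19:11
Hour difference: 19 - 7 = 12 hours
Minute difference: 11 - 3 = 8 minutes
Total minutes: 728
Complete hours: 728 / 60 = 12 (remainder 8)

12


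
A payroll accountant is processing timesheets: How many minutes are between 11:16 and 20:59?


Start time: 11:16 = 676 minutes from midnight
End time: 20:59 = 1259 minutes from midnight
Difference: 1259 - 676 = 583 minutes
That is 9 hours and 43 minutes

583


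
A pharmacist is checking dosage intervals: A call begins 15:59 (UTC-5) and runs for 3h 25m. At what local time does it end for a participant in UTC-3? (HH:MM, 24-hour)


Start: 15:59 in UTC-5
Step 1 - add duration:
  minutes: 59 + 25 = 84 (carry 1h)
  hours: 15 + 3 + 1 = 19
  end in UTC-5: 19:24
Step 2 - convert UTC-5 -> UTC-3:
  offset difference: -3 - (-5) = 2 hours
  19 + (2) = 21 -> mod 24 = 21
Result: 21:24 in UTC-3

21:24


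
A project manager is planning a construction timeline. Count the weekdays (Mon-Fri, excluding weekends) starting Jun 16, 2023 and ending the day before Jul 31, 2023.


Start: 2023-06-16 (Friday)
End (exclusive): 2023-07-31 (Monday)
Total calendar days: 45
Full weeks: 45 // 7 = 6 -> 30 weekdays
Remaining 3 days starting on Friday:
  Fri(w), Sat(-), Sun(-) -> 1 weekdays
Total business days: 30 + 1 = 31

31


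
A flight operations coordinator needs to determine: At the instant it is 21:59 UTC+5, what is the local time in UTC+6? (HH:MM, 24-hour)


Local time: 21:59 at UTC+5 (offset 5h)
Target zone: UTC+6 (offset 6h)
Difference: 6 - (5) = 1 hours
Calculation: 21 + (1) = 22
Result: 22:59

22:59


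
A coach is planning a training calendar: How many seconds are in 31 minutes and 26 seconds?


Minutes: 31
Seconds: 26
Convert minutes to seconds: 31 x 60 = 1860
Add remaining seconds: 1860 + 26 = 1886

1886


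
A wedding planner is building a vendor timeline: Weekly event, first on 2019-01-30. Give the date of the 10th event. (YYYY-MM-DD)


First occurrence: 2019-01-30 (occurrence 1)
Each occurrence is 7 days after the previous.
Occurrence 10 is 9 weeks after the first.
9 weeks = 63 days
2019-01-30 + 63 days = 2019-04-03

2019-04-03


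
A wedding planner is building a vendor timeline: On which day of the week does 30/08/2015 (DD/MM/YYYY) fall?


Date: 2015-08-30
January 1, 2015 is a Thursday
Day of year: 242
Offset from Jan 1: 241 days
241 mod 7 = 3
Result: Sunday

Sunday


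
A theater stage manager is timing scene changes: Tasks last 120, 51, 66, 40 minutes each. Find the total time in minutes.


Durations: 120, 51, 66, 40
Running sum: 120
+ 51 = 171
+ 66 = 237
+ 40 = 277
Total duration: 277 minutes
That is 4 hours and 37 minutes

277


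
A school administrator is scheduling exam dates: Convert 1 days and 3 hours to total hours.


Days: 1
Extra hours: 3
Hours per day: 24
Days to hours: 1 x 24 = 24
Total: 24 + 3 = 27

27


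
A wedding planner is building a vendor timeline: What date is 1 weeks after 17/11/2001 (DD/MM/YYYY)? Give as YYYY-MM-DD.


Start: 2001-11-17
Weeks to add: 1
Convert to days: 1 x 7 = 7 days
Add 7 days to 2001-11-17
Result: 2001-11-24

2001-11-24


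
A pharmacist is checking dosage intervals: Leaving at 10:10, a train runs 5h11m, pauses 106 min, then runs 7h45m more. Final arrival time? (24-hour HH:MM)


Depart: 10:10
Leg 1: +311 min -> 15:21
Layover: +106 min -> 17:07
Leg 2: +465 min -> 00:52
Total travel: 882 minutes = 14h 42m
Arrival: 00:52

00:52


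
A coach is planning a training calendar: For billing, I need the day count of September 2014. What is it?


Month: September
Year: 2014
September is a 30-day month
Total: 30 days

30


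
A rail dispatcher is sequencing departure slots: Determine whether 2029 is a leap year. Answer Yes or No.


Year: 2029
Divisible by 4? 2029 / 4 = 507.25 -> No
Not divisible by 4, so NOT a leap year

No


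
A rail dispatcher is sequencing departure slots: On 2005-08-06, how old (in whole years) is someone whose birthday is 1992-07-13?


Birth: 1992-07-13
Reference: 2005-08-06
Year difference: 2005 - 1992 = 13
Has birthday (07-13) occurred by 08-06? Yes
Age in full years: 13

13


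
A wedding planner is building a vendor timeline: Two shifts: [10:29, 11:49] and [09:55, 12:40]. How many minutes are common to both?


Interval A: [629, 709] minutes from midnight
Interval B: [595, 760] minutes from midnight
Overlap start = max(629, 595) = 629
Overlap end = min(709, 760) = 709
Overlap = 709 - 629 = 80 minutes

80


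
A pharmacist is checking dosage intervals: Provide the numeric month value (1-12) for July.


Calendar month order:
6. June
7. July <--
8. August
July is month number 7

7


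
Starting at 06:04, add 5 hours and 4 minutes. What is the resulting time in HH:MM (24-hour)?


Start time: 06:04
Adding: 5 hours 4 minutes
Minutes: 4 + 4 = 8
Hours: 6 + 5 + 0 = 11
Result: 11:08

11:08


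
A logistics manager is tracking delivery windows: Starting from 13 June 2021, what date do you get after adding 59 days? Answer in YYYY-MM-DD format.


Start: 2021-06-13
Adding 59 days
Days remaining in June: 17
After June: 42 days still to add
July 2021: 31 days, 11 remaining
August 2021 has 31 days, need 11
Result: 2021-08-11

2021-08-11


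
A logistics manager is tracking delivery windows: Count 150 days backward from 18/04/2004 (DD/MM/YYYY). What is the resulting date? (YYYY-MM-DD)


Start: 2004-04-18
Subtracting 150 days
Days already passed in April: 18
After going back through April: 132 more days to subtract
March 2004: 31 days, 101 remaining
February 2004: 29 days, 72 remaining
January 2004: 31 days, 41 remaining
December 2003: 31 days, 10 remaining
Result: 2003-11-20

2003-11-20


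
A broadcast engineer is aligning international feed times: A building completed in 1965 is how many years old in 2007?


Birth year: 1965
Current year: 2007
Age = current year - birth year
Age = 2007 - 1965 = 42

42


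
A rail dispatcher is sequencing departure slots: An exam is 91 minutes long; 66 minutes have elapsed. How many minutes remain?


Total budget: 91 minutes
Time used: 66 minutes
Remaining: 91 - 66 = 25 minutes
Percent used: 72.5%
Percent remaining: 27.5%

25


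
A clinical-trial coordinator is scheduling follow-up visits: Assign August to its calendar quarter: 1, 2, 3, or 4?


Month: August (month 8)
Q1: January-March (months 1-3)
Q2: April-June (months 4-6)
Q3: July-September (months 7-9)
Q4: October-December (months 10-12)
Month 8 falls in Q3

3


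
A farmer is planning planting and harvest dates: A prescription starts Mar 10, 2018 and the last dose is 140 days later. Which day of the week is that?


Start: 2018-03-10 (Saturday)
Step 1 - find target date: add 140 days
  2018-03-10 + 140 days = 2018-07-28
Step 2 - day of week:
  140 mod 7 = 0
  Saturday + 0 days -> Saturday
Result: Saturday (2018-07-28)

Saturday


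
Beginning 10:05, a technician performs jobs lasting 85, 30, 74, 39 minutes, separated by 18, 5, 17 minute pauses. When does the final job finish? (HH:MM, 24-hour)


Start: 10:05 = 605 min from midnight
  after task 1 (85 min): 11:30
  after break (18 min): 11:48
  after task 2 (30 min): 12:18
  after break (5 min): 12:23
  after task 3 (74 min): 13:37
  after break (17 min): 13:54
  after task 4 (39 min): 14:33
Total elapsed: 268 minutes
End time: 14:33

14:33


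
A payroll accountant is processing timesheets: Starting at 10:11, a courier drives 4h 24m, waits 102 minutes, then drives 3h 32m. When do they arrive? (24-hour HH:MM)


Depart: 10:11
Leg 1: +264 min -> 14:35
Layover: +102 min -> 16:17
Leg 2: +212 min -> 19:49
Total travel: 578 minutes = 9h 38m
Arrival: 19:49

19:49


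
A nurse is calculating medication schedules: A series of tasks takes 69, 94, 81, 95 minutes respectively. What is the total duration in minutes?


Durations: 69, 94, 81, 95
Running sum: 69
+ 94 = 163
+ 81 = 244
+ 95 = 339
Total duration: 339 minutes
That is 5 hours and 39 minutes

339


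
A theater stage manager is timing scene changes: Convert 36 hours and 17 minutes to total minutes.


Hours: 36
Extra minutes: 17
Minutes per hour: 60
Hours to minutes: 36 x 60 = 2160
Total: 2160 + 17 = 2177

2177


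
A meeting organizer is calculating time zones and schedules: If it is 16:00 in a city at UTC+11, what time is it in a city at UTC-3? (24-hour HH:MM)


Local time: 16:00 at UTC+11 (offset 11h)
Target zone: UTC-3 (offset -3h)
Difference: -3 - (11) = -14 hours
Calculation: 16 + (-14) = 2
Result: 02:00

02:00


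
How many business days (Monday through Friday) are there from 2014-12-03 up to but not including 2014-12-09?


Start: 2014-12-03 (Wednesday)
End (exclusive): 2014-12-09 (Tuesday)
Total calendar days: 6
Full weeks: 6 // 7 = 0 -> 0 weekdays
Remaining 6 days starting on Wednesday:
  Wed(w), Thu(w), Fri(w), Sat(-), Sun(-), Mon(w) -> 4 weekdays
Total business days: 0 + 4 = 4

4


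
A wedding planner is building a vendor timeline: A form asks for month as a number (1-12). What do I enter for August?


Calendar month order:
7. July
8. August <--
9. September
August is month number 8

8


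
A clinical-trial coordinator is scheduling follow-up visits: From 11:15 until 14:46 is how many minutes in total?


Start time: 11:15 = 675 minutes from midnight
End time: 14:46 = 886 minutes from midnight
Difference: 886 - 675 = 211 minutes
That is 3 hours and 31 minutes

211


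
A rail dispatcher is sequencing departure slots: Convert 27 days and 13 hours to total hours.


Days: 27
Extra hours: 13
Hours per day: 24
Days to hours: 27 x 24 = 648
Total: 648 + 13 = 661

661


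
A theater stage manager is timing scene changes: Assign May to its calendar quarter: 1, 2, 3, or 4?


Month: May (month 5)
Q1: January-March (months 1-3)
Q2: April-June (months 4-6)
Q3: July-September (months 7-9)
Q4: October-December (months 10-12)
Month 5 falls in Q2

2


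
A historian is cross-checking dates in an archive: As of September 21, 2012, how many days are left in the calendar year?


Start: September 21, 2012
End: December 31, 2012
Days left in September: 9
October: 31
November: 30
December: 31
Sum of remaining months: 92
Total: 9 + 92 = 101

101


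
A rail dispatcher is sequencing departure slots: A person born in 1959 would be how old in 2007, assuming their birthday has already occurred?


Birth year: 1959
Current year: 2007
Age = current year - birth year
Age = 2007 - 1959 = 48

48


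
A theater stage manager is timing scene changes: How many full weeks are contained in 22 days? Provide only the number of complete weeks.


Total days: 22
Days per week: 7
Division: 22 / 7 = 3 remainder 1
Complete weeks: 3
Remaining days: 1

3


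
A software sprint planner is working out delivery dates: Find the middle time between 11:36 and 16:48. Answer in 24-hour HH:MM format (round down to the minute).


Start time: 11:36 = 696 minutes from midnight
End time: 16:48 = 1008 minutes from midnight
Sum: 696 + 1008 = 1704
Midpoint: 1704 / 2 = 852 minutes
Convert: 852 / 60 = 14 hours, 12 minutes
Result: 14:12

14:12


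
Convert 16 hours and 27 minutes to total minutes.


Hours: 16
Minutes: 27
Convert hours to minutes: 16 x 60 = 960
Add remaining minutes: 960 + 27 = 987

987


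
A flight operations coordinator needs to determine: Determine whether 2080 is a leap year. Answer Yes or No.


Year: 2080
Divisible by 4? 2080 / 4 = 520.0 -> Yes
Divisible by 100? 2080 / 100 = 20.8 -> No
Divisible by 4 but not 100, so it IS a leap year

Yes


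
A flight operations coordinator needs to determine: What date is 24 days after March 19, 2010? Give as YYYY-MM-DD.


Start: 2010-03-19
Adding 24 days
Days remaining in March: 12
After March: 12 days still to add
April 2010 has 30 days, need 12
Result: 2010-04-12

2010-04-12


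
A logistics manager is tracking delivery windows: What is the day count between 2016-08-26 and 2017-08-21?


Start date: 2016-08-26
End date: 2017-08-21
Aug 2016: +6 days
Sep 2016: +30 days
Oct 2016: +31 days
... (10 more months)
Total: 360 days

360


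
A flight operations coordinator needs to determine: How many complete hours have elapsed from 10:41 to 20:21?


Start: 10:41
End: 20:21
Hour difference: 20 - 10 = 10 hours
Minute difference: 21 - 41 = -20 minutes
Total minutes: 580
Complete hours: 580 / 60 = 9 (remainder 40)

9


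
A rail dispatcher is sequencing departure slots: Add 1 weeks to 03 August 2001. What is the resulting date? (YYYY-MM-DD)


Start: 2001-08-03
Weeks to add: 1
Convert to days: 1 x 7 = 7 days
Add 7 days to 2001-08-03
Result: 2001-08-10

2001-08-10


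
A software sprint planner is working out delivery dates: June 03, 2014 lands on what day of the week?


Date: 2014-06-03
January 1, 2014 is a Wednesday
Day of year: 154
Offset from Jan 1: 153 days
153 mod 7 = 6
Result: Tuesday

Tuesday


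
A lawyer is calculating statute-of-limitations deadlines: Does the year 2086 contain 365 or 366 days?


Year: 2086
Check leap year rules:
Divisible by 4? No
2086 is not a leap year
Days: 365

365


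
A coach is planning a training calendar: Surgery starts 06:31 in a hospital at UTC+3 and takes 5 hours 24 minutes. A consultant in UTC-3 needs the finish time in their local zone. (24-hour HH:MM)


Start: 06:31 in UTC+3
Step 1 - add duration:
  minutes: 31 + 24 = 55
  hours: 6 + 5 + 0 = 11
  end in UTC+3: 11:55
Step 2 - convert UTC+3 -> UTC-3:
  offset difference: -3 - (3) = -6 hours
  11 + (-6) = 5 -> mod 24 = 5
Result: 05:55 in UTC-3

05:55


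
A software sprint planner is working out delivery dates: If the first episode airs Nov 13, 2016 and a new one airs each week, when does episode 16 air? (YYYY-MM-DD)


First occurrence: 2016-11-13 (occurrence 1)
Each occurrence is 7 days after the previous.
Occurrence 16 is 15 weeks after the first.
15 weeks = 105 days
2016-11-13 + 105 days = 2017-02-26

2017-02-26


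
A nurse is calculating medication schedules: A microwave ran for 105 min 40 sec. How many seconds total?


Minutes: 105
Extra seconds: 40
Seconds per minute: 60
Minutes to seconds: 105 x 60 = 6300
Total: 6300 + 40 = 6340

6340


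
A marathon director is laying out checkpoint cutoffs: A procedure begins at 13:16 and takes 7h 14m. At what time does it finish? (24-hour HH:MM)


Start time: 13:16
Adding: 7 hours 14 minutes
Minutes: 16 + 14 = 30
Hours: 13 + 7 + 0 = 20
Result: 20:30

20:30


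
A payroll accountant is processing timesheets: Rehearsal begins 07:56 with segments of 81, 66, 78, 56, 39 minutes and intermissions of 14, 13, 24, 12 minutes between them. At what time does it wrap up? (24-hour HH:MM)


Start: 07:56 = 476 min from midnight
  after task 1 (81 min): 09:17
  after break (14 min): 09:31
  after task 2 (66 min): 10:37
  after break (13 min): 10:50
  after task 3 (78 min): 12:08
  after break (24 min): 12:32
  after task 4 (56 min): 13:28
  after break (12 min): 13:40
  after task 5 (39 min): 14:19
Total elapsed: 383 minutes
End time: 14:19

14:19


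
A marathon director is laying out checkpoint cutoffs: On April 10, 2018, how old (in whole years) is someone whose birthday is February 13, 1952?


Birth: 1952-02-13
Reference: 2018-04-10
Year difference: 2018 - 1952 = 66
Has birthday (02-13) occurred by 04-10? Yes
Age in full years: 66

66


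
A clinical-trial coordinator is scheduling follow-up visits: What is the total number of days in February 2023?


Month: February
Year: 2023
2023 is not a leap year
February has 28 days
Total: 28 days

28


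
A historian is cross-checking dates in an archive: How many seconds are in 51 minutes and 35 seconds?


Minutes: 51
Seconds: 35
Convert minutes to seconds: 51 x 60 = 3060
Add remaining seconds: 3060 + 35 = 3095

3095


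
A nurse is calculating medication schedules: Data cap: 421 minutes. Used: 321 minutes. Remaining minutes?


Total budget: 421 minutes
Time used: 321 minutes
Remaining: 421 - 321 = 100 minutes
Percent used: 76.2%
Percent remaining: 23.8%

100


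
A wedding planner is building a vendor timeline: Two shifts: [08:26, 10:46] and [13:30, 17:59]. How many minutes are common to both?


Interval A: [506, 646] minutes from midnight
Interval B: [810, 1079] minutes from midnight
Overlap start = max(506, 810) = 810
Overlap end = min(646, 1079) = 646
End <= start, so the intervals do not overlap: 0 minutes

0


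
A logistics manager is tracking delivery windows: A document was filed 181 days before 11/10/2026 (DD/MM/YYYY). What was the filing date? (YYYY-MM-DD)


Start: 2026-10-11
Subtracting 181 days
Days already passed in October: 11
After going back through October: 170 more days to subtract
September 2026: 30 days, 140 remaining
August 2026: 31 days, 109 remaining
July 2026: 31 days, 78 remaining
June 2026: 30 days, 48 remaining
Result: 2026-04-13

2026-04-13


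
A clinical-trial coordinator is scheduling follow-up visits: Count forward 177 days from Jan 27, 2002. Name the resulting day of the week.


Start: 2002-01-27 (Sunday)
Step 1 - find target date: add 177 days
  2002-01-27 + 177 days = 2002-07-23
Step 2 - day of week:
  177 mod 7 = 2
  Sunday + 2 days -> Tuesday
Result: Tuesday (2002-07-23)

Tuesday


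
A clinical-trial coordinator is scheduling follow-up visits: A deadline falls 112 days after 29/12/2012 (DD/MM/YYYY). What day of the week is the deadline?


Start: 2012-12-29 (Saturday)
Step 1 - find target date: add 112 days
  2012-12-29 + 112 days = 2013-04-20
Step 2 - day of week:
  112 mod 7 = 0
  Saturday + 0 days -> Saturday
Result: Saturday (2013-04-20)

Saturday


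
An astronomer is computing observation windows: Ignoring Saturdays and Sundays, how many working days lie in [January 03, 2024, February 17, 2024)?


Start: 2024-01-03 (Wednesday)
End (exclusive): 2024-02-17 (Saturday)
Total calendar days: 45
Full weeks: 45 // 7 = 6 -> 30 weekdays
Remaining 3 days starting on Wednesday:
  Wed(w), Thu(w), Fri(w) -> 3 weekdays
Total business days: 30 + 3 = 33

33


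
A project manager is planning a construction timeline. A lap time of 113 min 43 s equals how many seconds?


Minutes: 113
Seconds: 43
Convert minutes to seconds: 113 x 60 = 6780
Add remaining seconds: 6780 + 43 = 6823

6823


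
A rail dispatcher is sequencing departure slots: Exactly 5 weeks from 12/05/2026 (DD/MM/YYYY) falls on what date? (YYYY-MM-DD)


Start: 2026-05-12
Weeks to add: 5
Convert to days: 5 x 7 = 35 days
Add 35 days to 2026-05-12
Result: 2026-06-16

2026-06-16


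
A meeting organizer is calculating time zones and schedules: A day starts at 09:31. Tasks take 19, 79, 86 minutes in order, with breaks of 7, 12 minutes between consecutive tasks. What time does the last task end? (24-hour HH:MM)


Start: 09:31 = 571 min from midnight
  after task 1 (19 min): 09:50
  after break (7 min): 09:57
  after task 2 (79 min): 11:16
  after break (12 min): 11:28
  after task 3 (86 min): 12:54
Total elapsed: 203 minutes
End time: 12:54

12:54


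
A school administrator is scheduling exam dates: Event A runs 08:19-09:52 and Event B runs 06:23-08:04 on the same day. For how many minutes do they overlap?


Interval A: [499, 592] minutes from midnight
Interval B: [383, 484] minutes from midnight
Overlap start = max(499, 383) = 499
Overlap end = min(592, 484) = 484
End <= start, so the intervals do not overlap: 0 minutes

0


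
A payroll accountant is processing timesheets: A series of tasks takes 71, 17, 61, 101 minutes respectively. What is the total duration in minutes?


Durations: 71, 17, 61, 101
Running sum: 71
+ 17 = 88
+ 61 = 149
+ 101 = 250
Total duration: 250 minutes
That is 4 hours and 10 minutes

250


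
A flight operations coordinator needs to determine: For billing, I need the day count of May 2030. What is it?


Month: May
Year: 2030
May is a 31-day month
Total: 31 days

31


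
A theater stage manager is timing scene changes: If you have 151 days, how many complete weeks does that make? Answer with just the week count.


Total days: 151
Days per week: 7
Division: 151 / 7 = 21 remainder 4
Complete weeks: 21
Remaining days: 4

21


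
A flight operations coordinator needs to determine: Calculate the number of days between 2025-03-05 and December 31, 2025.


Start: March 05, 2025
End: December 31, 2025
Days left in March: 26
April: 30
May: 31
June: 30
July: 31
... plus remaining months
Sum of remaining months: 275
Total: 26 + 275 = 301

301


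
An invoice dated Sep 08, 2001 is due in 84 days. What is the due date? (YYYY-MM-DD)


Start: 2001-09-08
Adding 84 days
Days remaining in September: 22
After September: 62 days still to add
October 2001: 31 days, 31 remaining
November 2001: 30 days, 1 remaining
December 2001 has 31 days, need 1
Result: 2001-12-01

2001-12-01


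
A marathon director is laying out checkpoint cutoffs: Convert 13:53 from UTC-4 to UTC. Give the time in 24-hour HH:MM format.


Local time: 13:53 at UTC-4 (offset -4h)
Target zone: UTC (offset 0h)
Difference: 0 - (-4) = 4 hours
Calculation: 13 + (4) = 17
Result: 17:53

17:53


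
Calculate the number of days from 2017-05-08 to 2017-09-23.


Start date: 2017-05-08
End date: 2017-09-23
May 2017: +24 days
Jun 2017: +30 days
Jul 2017: +31 days
Aug 2017: +31 days
Sep 2017: +22 days
Total: 138 days

138


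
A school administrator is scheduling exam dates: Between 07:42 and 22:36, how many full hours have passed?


Start: 07:42
End: 22:36
Hour difference: 22 - 7 = 15 hours
Minute difference: 36 - 42 = -6 minutes
Total minutes: 894
Complete hours: 894 / 60 = 14 (remainder 54)

14


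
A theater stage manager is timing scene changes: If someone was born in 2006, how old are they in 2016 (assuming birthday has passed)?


Birth year: 2006
Current year: 2016
Age = current year - birth year
Age = 2016 - 2006 = 10

10


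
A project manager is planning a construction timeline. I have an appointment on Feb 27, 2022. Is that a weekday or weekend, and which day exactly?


Date: 2022-02-27
January 1, 2022 is a Saturday
Day of year: 58
Offset from Jan 1: 57 days
57 mod 7 = 1
Result: Sunday

Sunday


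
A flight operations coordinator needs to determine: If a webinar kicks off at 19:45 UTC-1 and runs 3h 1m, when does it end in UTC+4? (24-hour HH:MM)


Start: 19:45 in UTC-1
Step 1 - add duration:
  minutes: 45 + 1 = 46
  hours: 19 + 3 + 0 = 22
  end in UTC-1: 22:46
Step 2 - convert UTC-1 -> UTC+4:
  offset difference: 4 - (-1) = 5 hours
  22 + (5) = 27 -> mod 24 = 3
Result: 03:46 in UTC+4

03:46


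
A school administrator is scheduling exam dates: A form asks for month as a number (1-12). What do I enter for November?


Calendar month order:
10. October
11. November <--
12. December
November is month number 11

11


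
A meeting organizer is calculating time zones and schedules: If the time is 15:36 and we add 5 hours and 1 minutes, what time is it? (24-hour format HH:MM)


Start time: 15:36
Adding: 5 hours 1 minutes
Minutes: 36 + 1 = 37
Hours: 15 + 5 + 0 = 20
Result: 20:37

20:37


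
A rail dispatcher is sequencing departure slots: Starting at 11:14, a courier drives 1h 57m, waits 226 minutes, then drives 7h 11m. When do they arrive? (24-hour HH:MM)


Depart: 11:14
Leg 1: +117 min -> 13:11
Layover: +226 min -> 16:57
Leg 2: +431 min -> 00:08
Total travel: 774 minutes = 12h 54m
Arrival: 00:08

00:08


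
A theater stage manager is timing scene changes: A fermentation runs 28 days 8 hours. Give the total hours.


Days: 28
Extra hours: 8
Hours per day: 24
Days to hours: 28 x 24 = 672
Total: 672 + 8 = 680

680


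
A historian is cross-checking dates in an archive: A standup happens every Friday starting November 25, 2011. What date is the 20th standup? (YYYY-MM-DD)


First occurrence: 2011-11-25 (occurrence 1)
Each occurrence is 7 days after the previous.
Occurrence 20 is 19 weeks after the first.
19 weeks = 133 days
2011-11-25 + 133 days = 2012-04-06

2012-04-06


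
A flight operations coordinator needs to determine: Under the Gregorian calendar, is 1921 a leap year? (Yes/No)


Year: 1921
Divisible by 4? 1921 / 4 = 480.25 -> No
Not divisible by 4, so NOT a leap year

No


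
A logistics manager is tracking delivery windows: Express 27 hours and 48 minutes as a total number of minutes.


Hours: 27
Extra minutes: 48
Minutes per hour: 60
Hours to minutes: 27 x 60 = 1620
Total: 1620 + 48 = 1668

1668


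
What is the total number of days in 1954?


Year: 1954
Check leap year rules:
Divisible by 4? No
1954 is not a leap year
Days: 365

365


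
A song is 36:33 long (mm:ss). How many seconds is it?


Minutes: 36
Extra seconds: 33
Seconds per minute: 60
Minutes to seconds: 36 x 60 = 2160
Total: 2160 + 33 = 2193

2193


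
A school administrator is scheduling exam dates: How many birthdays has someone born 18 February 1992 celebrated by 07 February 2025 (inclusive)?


Birth: 1992-02-18
Reference: 2025-02-07
Year difference: 2025 - 1992 = 33
Has birthday (02-18) occurred by 02-07? No
Birthday not yet reached this year -> subtract 1
Age in full years: 32

32


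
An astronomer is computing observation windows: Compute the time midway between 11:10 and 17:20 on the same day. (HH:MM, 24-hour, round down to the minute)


Start time: 11:10 = 670 minutes from midnight
End time: 17:20 = 1040 minutes from midnight
Sum: 670 + 1040 = 1710
Midpoint: 1710 / 2 = 855 minutes
Convert: 855 / 60 = 14 hours, 15 minutes
Result: 14:15

14:15


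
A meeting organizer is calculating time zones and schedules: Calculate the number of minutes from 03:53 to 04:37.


Start time: 03:53 = 233 minutes from midnight
End time: 04:37 = 277 minutes from midnight
Difference: 277 - 233 = 44 minutes
That is 0 hours and 44 minutes

44


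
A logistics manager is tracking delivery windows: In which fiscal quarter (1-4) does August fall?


Month: August (month 8)
Q1: January-March (months 1-3)
Q2: April-June (months 4-6)
Q3: July-September (months 7-9)
Q4: October-December (months 10-12)
Month 8 falls in Q3

3


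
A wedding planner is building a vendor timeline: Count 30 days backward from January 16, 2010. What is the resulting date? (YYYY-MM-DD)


Start: 2010-01-16
Subtracting 30 days
Days already passed in January: 16
After going back through January: 14 more days to subtract
December 2009 has 31 days, need 14
Result: 2009-12-17

2009-12-17


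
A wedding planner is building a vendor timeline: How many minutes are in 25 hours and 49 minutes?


Hours: 25
Minutes: 49
Convert hours to minutes: 25 x 60 = 1500
Add remaining minutes: 1500 + 49 = 1549

1549


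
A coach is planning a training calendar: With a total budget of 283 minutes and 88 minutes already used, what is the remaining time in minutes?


Total budget: 283 minutes
Time used: 88 minutes
Remaining: 283 - 88 = 195 minutes
Percent used: 31.1%
Percent remaining: 68.9%

195


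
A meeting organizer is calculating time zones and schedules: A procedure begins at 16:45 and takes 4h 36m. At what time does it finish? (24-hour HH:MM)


Start time: 16:45
Adding: 4 hours 36 minutes
Minutes: 45 + 36 = 81
Minute overflow: 81 >= 60, so carry 1 hour, minutes = 21
Hours: 16 + 4 + 1 = 21
Result: 21:21

21:21


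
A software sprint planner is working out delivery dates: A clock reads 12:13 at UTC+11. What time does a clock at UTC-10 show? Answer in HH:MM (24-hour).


Local time: 12:13 at UTC+11 (offset 11h)
Target zone: UTC-10 (offset -10h)
Difference: -10 - (11) = -21 hours
Calculation: 12 + (-21) = -9
Wraparound: (-9) mod 24 = 15
Result: 15:13

15:13


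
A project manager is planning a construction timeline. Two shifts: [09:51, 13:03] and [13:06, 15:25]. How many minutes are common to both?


Interval A: [591, 783] minutes from midnight
Interval B: [786, 925] minutes from midnight
Overlap start = max(591, 786) = 786
Overlap end = min(783, 925) = 783
End <= start, so the intervals do not overlap: 0 minutes

0


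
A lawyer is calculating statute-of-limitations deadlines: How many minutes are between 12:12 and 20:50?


Start time: 12:12 = 732 minutes from midnight
End time: 20:50 = 1250 minutes from midnight
Difference: 1250 - 732 = 518 minutes
That is 8 hours and 38 minutes

518


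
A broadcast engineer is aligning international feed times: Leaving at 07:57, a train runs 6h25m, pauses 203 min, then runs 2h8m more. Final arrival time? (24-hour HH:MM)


Depart: 07:57
Leg 1: +385 min -> 14:22
Layover: +203 min -> 17:45
Leg 2: +128 min -> 19:53
Total travel: 716 minutes = 11h 56m
Arrival: 19:53

19:53


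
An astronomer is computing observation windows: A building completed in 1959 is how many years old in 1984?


Birth year: 1959
Current year: 1984
Age = current year - birth year
Age = 1984 - 1959 = 25

25


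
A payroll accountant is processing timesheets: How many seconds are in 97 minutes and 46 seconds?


Minutes: 97
Extra seconds: 46
Seconds per minute: 60
Minutes to seconds: 97 x 60 = 5820
Total: 5820 + 46 = 5866

5866


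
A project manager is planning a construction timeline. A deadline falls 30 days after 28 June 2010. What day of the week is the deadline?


Start: 2010-06-28 (Monday)
Step 1 - find target date: add 30 days
  2010-06-28 + 30 days = 2010-07-28
Step 2 - day of week:
  30 mod 7 = 2
  Monday + 2 days -> Wednesday
Result: Wednesday (2010-07-28)

Wednesday


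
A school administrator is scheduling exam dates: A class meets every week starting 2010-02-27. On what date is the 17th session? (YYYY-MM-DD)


First occurrence: 2010-02-27 (occurrence 1)
Each occurrence is 7 days after the previous.
Occurrence 17 is 16 weeks after the first.
16 weeks = 112 days
2010-02-27 + 112 days = 2010-06-19

2010-06-19


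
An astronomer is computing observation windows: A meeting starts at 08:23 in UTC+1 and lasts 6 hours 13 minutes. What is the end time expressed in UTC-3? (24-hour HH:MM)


Start: 08:23 in UTC+1
Step 1 - add duration:
  minutes: 23 + 13 = 36
  hours: 8 + 6 + 0 = 14
  end in UTC+1: 14:36
Step 2 - convert UTC+1 -> UTC-3:
  offset difference: -3 - (1) = -4 hours
  14 + (-4) = 10 -> mod 24 = 10
Result: 10:36 in UTC-3

10:36


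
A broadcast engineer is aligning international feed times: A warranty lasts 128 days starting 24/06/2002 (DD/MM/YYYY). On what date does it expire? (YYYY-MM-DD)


Start: 2002-06-24
Adding 128 days
Days remaining in June: 6
After June: 122 days still to add
July 2002: 31 days, 91 remaining
August 2002: 31 days, 60 remaining
September 2002: 30 days, 30 remaining
October 2002 has 31 days, need 30
Result: 2002-10-30

2002-10-30


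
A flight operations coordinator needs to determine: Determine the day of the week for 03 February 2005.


Date: 2005-02-03
January 1, 2005 is a Saturday
Day of year: 34
Offset from Jan 1: 33 days
33 mod 7 = 5
Result: Thursday

Thursday


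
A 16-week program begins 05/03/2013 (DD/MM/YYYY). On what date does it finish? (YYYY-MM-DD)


Start: 2013-03-05
Weeks to add: 16
Convert to days: 16 x 7 = 112 days
Add 112 days to 2013-03-05
Result: 2013-06-25

2013-06-25


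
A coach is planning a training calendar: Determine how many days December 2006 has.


Month: December
Year: 2006
December is a 31-day month
Total: 31 days

31


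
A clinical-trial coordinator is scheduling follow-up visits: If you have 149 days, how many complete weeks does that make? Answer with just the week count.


Total days: 149
Days per week: 7
Division: 149 / 7 = 21 remainder 2
Complete weeks: 21
Remaining days: 2

21


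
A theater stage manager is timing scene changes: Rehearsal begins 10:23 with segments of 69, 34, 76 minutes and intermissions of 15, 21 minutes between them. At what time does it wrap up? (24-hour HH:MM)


Start: 10:23 = 623 min from midnight
  after task 1 (69 min): 11:32
  after break (15 min): 11:47
  after task 2 (34 min): 12:21
  after break (21 min): 12:42
  after task 3 (76 min): 13:58
Total elapsed: 215 minutes
End time: 13:58

13:58


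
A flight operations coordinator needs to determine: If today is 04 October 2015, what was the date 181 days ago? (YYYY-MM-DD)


Start: 2015-10-04
Subtracting 181 days
Days already passed in October: 4
After going back through October: 177 more days to subtract
September 2015: 30 days, 147 remaining
August 2015: 31 days, 116 remaining
July 2015: 31 days, 85 remaining
June 2015: 30 days, 55 remaining
Result: 2015-04-06

2015-04-06


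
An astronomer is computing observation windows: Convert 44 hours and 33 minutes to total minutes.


Hours: 44
Minutes: 33
Convert hours to minutes: 44 x 60 = 2640
Add remaining minutes: 2640 + 33 = 2673

2673


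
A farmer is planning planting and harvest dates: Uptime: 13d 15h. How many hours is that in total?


Days: 13
Extra hours: 15
Hours per day: 24
Days to hours: 13 x 24 = 312
Total: 312 + 15 = 327

327


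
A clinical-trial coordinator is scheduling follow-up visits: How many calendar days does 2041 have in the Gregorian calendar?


Year: 2041
Check leap year rules:
Divisible by 4? No
2041 is not a leap year
Days: 365

365


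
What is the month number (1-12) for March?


Calendar month order:
2. February
3. March <--
4. April
March is month number 3

3


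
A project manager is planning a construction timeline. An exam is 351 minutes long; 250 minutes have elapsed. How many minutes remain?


Total budget: 351 minutes
Time used: 250 minutes
Remaining: 351 - 250 = 101 minutes
Percent used: 71.2%
Percent remaining: 28.8%

101


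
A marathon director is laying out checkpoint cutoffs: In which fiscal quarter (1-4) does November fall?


Month: November (month 11)
Q1: January-March (months 1-3)
Q2: April-June (months 4-6)
Q3: July-September (months 7-9)
Q4: October-December (months 10-12)
Month 11 falls in Q4

4


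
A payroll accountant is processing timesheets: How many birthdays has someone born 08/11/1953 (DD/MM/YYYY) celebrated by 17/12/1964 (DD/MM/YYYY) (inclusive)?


Birth: 1953-11-08
Reference: 1964-12-17
Year difference: 1964 - 1953 = 11
Has birthday (11-08) occurred by 12-17? Yes
Age in full years: 11

11


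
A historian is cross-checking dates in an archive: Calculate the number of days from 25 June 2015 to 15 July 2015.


Start date: 2015-06-25
End date: 2015-07-15
Jun 2015: +6 days
Jul 2015: +14 days
Total: 20 days

20


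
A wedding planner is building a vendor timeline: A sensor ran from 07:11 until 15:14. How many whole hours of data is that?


Start: 07:11
End: 15:14
Hour difference: 15 - 7 = 8 hours
Minute difference: 14 - 11 = 3 minutes
Total minutes: 483
Complete hours: 483 / 60 = 8 (remainder 3)

8


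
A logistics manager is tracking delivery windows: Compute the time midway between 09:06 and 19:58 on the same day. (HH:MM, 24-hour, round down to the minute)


Start time: 09:06 = 546 minutes from midnight
End time: 19:58 = 1198 minutes from midnight
Sum: 546 + 1198 = 1744
Midpoint: 1744 / 2 = 872 minutes
Convert: 872 / 60 = 14 hours, 32 minutes
Result: 14:32

14:32


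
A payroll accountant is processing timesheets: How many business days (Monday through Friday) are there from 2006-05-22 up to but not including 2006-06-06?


Start: 2006-05-22 (Monday)
End (exclusive): 2006-06-06 (Tuesday)
Total calendar days: 15
Full weeks: 15 // 7 = 2 -> 10 weekdays
Remaining 1 days starting on Monday:
  Mon(w) -> 1 weekdays
Total business days: 10 + 1 = 11

11


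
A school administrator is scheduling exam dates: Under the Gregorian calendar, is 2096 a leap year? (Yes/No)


Year: 2096
Divisible by 4? 2096 / 4 = 524.0 -> Yes
Divisible by 100? 2096 / 100 = 20.96 -> No
Divisible by 4 but not 100, so it IS a leap year

Yes


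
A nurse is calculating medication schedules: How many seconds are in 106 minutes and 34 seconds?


Minutes: 106
Seconds: 34
Convert minutes to seconds: 106 x 60 = 6360
Add remaining seconds: 6360 + 34 = 6394

6394


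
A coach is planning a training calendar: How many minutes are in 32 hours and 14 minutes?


Hours: 32
Extra minutes: 14
Minutes per hour: 60
Hours to minutes: 32 x 60 = 1920
Total: 1920 + 14 = 1934

1934


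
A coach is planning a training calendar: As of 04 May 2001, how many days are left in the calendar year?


Start: May 04, 2001
End: December 31, 2001
Days left in May: 27
June: 30
July: 31
August: 31
September: 30
... plus remaining months
Sum of remaining months: 214
Total: 27 + 214 = 241

241


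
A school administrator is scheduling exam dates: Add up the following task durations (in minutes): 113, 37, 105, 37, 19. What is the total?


Durations: 113, 37, 105, 37, 19
Running sum: 113
+ 37 = 150
+ 105 = 255
+ 37 = 292
+ 19 = 311
Total duration: 311 minutes
That is 5 hours and 11 minutes

311


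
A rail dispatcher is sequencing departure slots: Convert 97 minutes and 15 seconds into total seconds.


Minutes: 97
Seconds: 15
Convert minutes to seconds: 97 x 60 = 5820
Add remaining seconds: 5820 + 15 = 5835

5835
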